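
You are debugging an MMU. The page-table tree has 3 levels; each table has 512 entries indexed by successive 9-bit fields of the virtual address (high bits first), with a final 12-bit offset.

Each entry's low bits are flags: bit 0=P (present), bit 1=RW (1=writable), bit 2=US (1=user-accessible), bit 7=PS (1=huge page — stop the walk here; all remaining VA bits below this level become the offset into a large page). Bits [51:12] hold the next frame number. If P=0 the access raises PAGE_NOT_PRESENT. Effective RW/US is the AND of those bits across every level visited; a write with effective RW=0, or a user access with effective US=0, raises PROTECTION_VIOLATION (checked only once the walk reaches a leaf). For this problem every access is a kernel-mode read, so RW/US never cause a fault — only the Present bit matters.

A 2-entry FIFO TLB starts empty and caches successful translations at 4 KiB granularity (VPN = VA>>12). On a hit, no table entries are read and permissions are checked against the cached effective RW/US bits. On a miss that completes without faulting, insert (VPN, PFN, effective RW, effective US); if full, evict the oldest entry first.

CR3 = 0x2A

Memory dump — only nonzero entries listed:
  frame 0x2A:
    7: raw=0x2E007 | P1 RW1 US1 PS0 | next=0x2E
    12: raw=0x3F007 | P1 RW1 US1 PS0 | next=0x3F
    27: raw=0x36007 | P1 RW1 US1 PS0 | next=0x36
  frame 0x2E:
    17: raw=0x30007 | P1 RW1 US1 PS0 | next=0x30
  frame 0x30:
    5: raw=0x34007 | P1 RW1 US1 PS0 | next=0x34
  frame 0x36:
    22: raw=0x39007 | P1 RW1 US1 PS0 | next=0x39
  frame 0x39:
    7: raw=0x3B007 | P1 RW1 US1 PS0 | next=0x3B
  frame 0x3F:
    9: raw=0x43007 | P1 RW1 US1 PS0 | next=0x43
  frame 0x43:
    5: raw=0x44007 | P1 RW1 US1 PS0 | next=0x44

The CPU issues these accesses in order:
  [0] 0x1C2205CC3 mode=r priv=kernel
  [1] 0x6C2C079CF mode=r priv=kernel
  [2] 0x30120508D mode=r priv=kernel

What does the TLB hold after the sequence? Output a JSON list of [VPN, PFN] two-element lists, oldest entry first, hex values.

Per-access translation:
#0 VA=0x1C2205CC3 (r,kernel):
  L0: frame=0x2A idx=7 entry=0x2E007 [P=1 RW=1 US=1 PS=0]
  L1: frame=0x2E idx=17 entry=0x30007 [P=1 RW=1 US=1 PS=0]
  L2: frame=0x30 idx=5 entry=0x34007 [P=1 RW=1 US=1 PS=0]
  ✓ 0x34CC3  — 3 lookups
#1 VA=0x6C2C079CF (r,kernel):
  L0: frame=0x2A idx=27 entry=0x36007 [P=1 RW=1 US=1 PS=0]
  L1: frame=0x36 idx=22 entry=0x39007 [P=1 RW=1 US=1 PS=0]
  L2: frame=0x39 idx=7 entry=0x3B007 [P=1 RW=1 US=1 PS=0]
  ✓ 0x3B9CF  — 3 lookups
#2 VA=0x30120508D (r,kernel):
  L0: frame=0x2A idx=12 entry=0x3F007 [P=1 RW=1 US=1 PS=0]
  L1: frame=0x3F idx=9 entry=0x43007 [P=1 RW=1 US=1 PS=0]
  L2: frame=0x43 idx=5 entry=0x44007 [P=1 RW=1 US=1 PS=0]
  ✓ 0x4408D  — 3 lookups

TLB: [["0x6C2C07", "0x3B"], ["0x301205", "0x44"]]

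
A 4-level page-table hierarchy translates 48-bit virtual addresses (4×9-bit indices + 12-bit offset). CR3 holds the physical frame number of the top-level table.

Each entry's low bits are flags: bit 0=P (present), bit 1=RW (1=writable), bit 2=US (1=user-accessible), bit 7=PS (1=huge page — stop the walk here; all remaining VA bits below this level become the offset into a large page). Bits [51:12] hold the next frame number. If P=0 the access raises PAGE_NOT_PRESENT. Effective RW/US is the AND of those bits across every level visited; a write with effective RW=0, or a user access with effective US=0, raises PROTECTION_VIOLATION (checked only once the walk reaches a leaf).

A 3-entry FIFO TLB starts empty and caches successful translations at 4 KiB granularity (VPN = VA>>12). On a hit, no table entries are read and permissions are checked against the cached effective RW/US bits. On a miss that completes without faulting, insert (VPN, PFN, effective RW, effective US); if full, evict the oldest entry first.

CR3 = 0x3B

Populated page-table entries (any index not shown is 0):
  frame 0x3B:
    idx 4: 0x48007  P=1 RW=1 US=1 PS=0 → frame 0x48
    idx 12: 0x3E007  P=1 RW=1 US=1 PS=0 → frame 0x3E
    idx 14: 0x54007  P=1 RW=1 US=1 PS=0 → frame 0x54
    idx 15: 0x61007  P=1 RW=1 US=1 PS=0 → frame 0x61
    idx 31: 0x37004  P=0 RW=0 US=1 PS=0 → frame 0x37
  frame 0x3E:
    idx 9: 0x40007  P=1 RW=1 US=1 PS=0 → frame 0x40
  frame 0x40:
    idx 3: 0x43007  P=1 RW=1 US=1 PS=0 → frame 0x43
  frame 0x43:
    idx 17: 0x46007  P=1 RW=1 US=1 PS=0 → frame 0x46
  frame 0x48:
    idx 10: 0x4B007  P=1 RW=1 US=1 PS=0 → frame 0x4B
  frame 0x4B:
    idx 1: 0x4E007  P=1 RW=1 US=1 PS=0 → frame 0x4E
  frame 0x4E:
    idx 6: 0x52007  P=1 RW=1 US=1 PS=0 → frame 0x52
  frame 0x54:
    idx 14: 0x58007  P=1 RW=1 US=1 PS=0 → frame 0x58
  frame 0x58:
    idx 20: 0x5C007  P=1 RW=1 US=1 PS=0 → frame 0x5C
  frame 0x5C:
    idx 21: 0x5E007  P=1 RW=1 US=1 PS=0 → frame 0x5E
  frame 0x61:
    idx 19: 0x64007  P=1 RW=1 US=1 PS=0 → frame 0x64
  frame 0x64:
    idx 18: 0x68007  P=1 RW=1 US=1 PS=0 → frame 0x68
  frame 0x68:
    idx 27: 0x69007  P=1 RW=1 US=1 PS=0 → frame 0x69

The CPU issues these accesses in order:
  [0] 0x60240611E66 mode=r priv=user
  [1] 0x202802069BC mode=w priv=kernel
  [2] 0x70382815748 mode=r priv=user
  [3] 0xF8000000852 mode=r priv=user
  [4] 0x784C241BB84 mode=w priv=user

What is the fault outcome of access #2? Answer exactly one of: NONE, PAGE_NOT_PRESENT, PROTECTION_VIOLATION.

Trace:
#0 VA=0x60240611E66 (r,user):
  [0] read 0x3B idx=12: raw=0x3E007 flags P=1 W=1 U=1 S=0
  [1] read 0x3E idx=9: raw=0x40007 flags P=1 W=1 U=1 S=0
  [2] read 0x40 idx=3: raw=0x43007 flags P=1 W=1 U=1 S=0
  [3] read 0x43 idx=17: raw=0x46007 flags P=1 W=1 U=1 S=0
  ⇒ phys 0x46E66  [4 reads]
#1 VA=0x202802069BC (w,kernel):
  [0] read 0x3B idx=4: raw=0x48007 flags P=1 W=1 U=1 S=0
  [1] read 0x48 idx=10: raw=0x4B007 flags P=1 W=1 U=1 S=0
  [2] read 0x4B idx=1: raw=0x4E007 flags P=1 W=1 U=1 S=0
  [3] read 0x4E idx=6: raw=0x52007 flags P=1 W=1 U=1 S=0
  ⇒ phys 0x529BC  [4 reads]
#2 VA=0x70382815748 (r,user):
  [0] read 0x3B idx=14: raw=0x54007 flags P=1 W=1 U=1 S=0
  [1] read 0x54 idx=14: raw=0x58007 flags P=1 W=1 U=1 S=0
  [2] read 0x58 idx=20: raw=0x5C007 flags P=1 W=1 U=1 S=0
  [3] read 0x5C idx=21: raw=0x5E007 flags P=1 W=1 U=1 S=0
  ⇒ phys 0x5E748  [4 reads]
#3 VA=0xF8000000852 (r,user):
  [0] read 0x3B idx=31: raw=0x37004 flags P=0 W=0 U=1 S=0
  ✗ PAGE_NOT_PRESENT  [1 reads]
#4 VA=0x784C241BB84 (w,user):
  [0] read 0x3B idx=15: raw=0x61007 flags P=1 W=1 U=1 S=0
  [1] read 0x61 idx=19: raw=0x64007 flags P=1 W=1 U=1 S=0
  [2] read 0x64 idx=18: raw=0x68007 flags P=1 W=1 U=1 S=0
  [3] read 0x68 idx=27: raw=0x69007 flags P=1 W=1 U=1 S=0
  ⇒ phys 0x69B84  [4 reads]

Access #2 fault: NONE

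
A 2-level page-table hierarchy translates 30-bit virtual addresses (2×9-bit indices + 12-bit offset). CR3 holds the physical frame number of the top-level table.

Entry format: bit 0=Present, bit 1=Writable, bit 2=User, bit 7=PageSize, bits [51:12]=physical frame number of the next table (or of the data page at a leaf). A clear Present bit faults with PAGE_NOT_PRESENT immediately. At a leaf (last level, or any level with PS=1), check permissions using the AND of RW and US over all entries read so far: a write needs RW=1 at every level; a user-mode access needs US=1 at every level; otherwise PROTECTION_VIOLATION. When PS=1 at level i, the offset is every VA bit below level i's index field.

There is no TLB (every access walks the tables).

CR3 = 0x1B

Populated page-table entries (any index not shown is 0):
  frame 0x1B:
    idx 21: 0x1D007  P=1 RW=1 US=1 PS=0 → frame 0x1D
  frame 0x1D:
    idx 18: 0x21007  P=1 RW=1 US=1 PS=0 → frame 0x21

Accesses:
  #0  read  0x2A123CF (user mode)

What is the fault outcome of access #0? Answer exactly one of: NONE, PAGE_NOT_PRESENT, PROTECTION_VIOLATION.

Walk each access:
#0 VA=0x2A123CF (r,user):
  lvl0: tbl 0x1B, slot 21 ⇒ 0x1D007 (P1/RW1/US1/PS0)
  lvl1: tbl 0x1D, slot 18 ⇒ 0x21007 (P1/RW1/US1/PS0)
  ✓ 0x213CF  — 2 lookups

Access #0 fault: NONE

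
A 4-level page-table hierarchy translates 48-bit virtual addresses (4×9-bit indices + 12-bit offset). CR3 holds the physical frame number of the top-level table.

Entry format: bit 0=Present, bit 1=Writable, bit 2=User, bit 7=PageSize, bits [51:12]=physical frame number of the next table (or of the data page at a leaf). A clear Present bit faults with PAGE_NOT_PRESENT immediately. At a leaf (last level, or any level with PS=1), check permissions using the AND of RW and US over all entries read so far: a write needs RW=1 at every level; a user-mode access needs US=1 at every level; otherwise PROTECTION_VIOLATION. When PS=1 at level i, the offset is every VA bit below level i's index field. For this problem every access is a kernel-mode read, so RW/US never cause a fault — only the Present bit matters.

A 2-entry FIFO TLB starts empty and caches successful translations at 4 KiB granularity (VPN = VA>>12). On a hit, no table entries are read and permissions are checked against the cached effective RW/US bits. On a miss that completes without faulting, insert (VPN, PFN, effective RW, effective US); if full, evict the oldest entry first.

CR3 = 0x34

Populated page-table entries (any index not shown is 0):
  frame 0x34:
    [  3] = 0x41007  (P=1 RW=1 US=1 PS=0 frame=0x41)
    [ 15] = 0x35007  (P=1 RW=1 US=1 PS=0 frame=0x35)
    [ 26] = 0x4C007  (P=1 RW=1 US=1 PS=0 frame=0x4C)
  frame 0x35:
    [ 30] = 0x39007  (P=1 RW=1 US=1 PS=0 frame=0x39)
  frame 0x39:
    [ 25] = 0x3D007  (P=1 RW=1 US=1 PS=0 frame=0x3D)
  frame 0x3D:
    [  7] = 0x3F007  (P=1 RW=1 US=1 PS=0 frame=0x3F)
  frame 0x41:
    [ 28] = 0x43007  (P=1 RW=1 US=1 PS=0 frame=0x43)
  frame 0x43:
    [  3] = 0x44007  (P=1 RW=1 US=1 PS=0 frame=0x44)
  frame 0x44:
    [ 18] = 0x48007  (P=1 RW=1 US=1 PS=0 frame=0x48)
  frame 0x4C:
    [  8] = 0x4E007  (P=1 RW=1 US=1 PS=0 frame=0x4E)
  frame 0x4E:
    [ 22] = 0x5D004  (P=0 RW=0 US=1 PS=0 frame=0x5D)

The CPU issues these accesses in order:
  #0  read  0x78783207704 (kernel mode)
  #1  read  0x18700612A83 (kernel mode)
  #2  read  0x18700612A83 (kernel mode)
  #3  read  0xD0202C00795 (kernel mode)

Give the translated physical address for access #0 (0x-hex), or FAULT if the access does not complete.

Walk each access:
#0 VA=0x78783207704 (r,kernel):
  [0] read 0x34 idx=15: raw=0x35007 flags P=1 W=1 U=1 S=0
  [1] read 0x35 idx=30: raw=0x39007 flags P=1 W=1 U=1 S=0
  [2] read 0x39 idx=25: raw=0x3D007 flags P=1 W=1 U=1 S=0
  [3] read 0x3D idx=7: raw=0x3F007 flags P=1 W=1 U=1 S=0
  ✓ 0x3F704  — 4 lookups
#1 VA=0x18700612A83 (r,kernel):
  [0] read 0x34 idx=3: raw=0x41007 flags P=1 W=1 U=1 S=0
  [1] read 0x41 idx=28: raw=0x43007 flags P=1 W=1 U=1 S=0
  [2] read 0x43 idx=3: raw=0x44007 flags P=1 W=1 U=1 S=0
  [3] read 0x44 idx=18: raw=0x48007 flags P=1 W=1 U=1 S=0
  ✓ 0x48A83  — 4 lookups
#2 VA=0x18700612A83 (r,kernel):
  TLB hit vpn=0x18700612 → PA=0x48A83
#3 VA=0xD0202C00795 (r,kernel):
  [0] read 0x34 idx=26: raw=0x4C007 flags P=1 W=1 U=1 S=0
  [1] read 0x4C idx=8: raw=0x4E007 flags P=1 W=1 U=1 S=0
  [2] read 0x4E idx=22: raw=0x5D004 flags P=0 W=0 U=1 S=0
  → PAGE_NOT_PRESENT  (3 entries read)

Access #0 PA: 0x3F704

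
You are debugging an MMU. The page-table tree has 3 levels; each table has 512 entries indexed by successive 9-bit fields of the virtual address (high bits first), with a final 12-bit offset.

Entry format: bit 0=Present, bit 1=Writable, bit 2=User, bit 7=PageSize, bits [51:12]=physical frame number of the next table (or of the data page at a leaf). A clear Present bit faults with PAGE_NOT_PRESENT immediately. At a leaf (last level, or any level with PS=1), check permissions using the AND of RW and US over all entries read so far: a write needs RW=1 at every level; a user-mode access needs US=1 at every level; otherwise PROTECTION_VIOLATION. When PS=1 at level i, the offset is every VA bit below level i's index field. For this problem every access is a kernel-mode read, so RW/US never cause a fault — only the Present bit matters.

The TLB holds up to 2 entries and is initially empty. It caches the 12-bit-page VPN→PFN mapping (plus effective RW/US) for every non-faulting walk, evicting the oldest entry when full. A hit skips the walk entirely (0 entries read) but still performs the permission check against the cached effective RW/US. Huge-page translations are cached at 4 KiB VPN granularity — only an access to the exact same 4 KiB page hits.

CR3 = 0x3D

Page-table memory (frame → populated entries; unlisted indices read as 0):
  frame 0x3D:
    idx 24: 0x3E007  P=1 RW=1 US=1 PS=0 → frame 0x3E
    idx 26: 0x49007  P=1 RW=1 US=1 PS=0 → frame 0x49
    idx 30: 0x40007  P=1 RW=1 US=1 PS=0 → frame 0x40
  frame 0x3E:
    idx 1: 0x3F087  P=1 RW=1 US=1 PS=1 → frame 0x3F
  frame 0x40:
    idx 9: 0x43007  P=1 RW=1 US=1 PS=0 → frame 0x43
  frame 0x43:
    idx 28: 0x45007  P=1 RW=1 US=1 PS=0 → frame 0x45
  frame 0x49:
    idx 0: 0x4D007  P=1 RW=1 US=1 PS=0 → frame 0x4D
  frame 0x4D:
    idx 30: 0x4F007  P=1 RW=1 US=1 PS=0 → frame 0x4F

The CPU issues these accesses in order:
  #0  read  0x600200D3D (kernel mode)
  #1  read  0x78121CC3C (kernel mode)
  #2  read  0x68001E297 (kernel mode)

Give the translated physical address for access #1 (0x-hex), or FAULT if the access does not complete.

Trace:
#0 VA=0x600200D3D (r,kernel):
  L0 @0x3D[24] → 0x3E007  P=1,RW=1,US=1,PS=0
  L1 @0x3E[1] → 0x3F087  P=1,RW=1,US=1,PS=1
  ✓ 0x3FD3D (huge @L1)  — 2 lookups
#1 VA=0x78121CC3C (r,kernel):
  L0 @0x3D[30] → 0x40007  P=1,RW=1,US=1,PS=0
  L1 @0x40[9] → 0x43007  P=1,RW=1,US=1,PS=0
  L2 @0x43[28] → 0x45007  P=1,RW=1,US=1,PS=0
  ✓ 0x45C3C  — 3 lookups
#2 VA=0x68001E297 (r,kernel):
  L0 @0x3D[26] → 0x49007  P=1,RW=1,US=1,PS=0
  L1 @0x49[0] → 0x4D007  P=1,RW=1,US=1,PS=0
  L2 @0x4D[30] → 0x4F007  P=1,RW=1,US=1,PS=0
  ✓ 0x4F297  — 3 lookups

Access #1 PA: 0x45C3C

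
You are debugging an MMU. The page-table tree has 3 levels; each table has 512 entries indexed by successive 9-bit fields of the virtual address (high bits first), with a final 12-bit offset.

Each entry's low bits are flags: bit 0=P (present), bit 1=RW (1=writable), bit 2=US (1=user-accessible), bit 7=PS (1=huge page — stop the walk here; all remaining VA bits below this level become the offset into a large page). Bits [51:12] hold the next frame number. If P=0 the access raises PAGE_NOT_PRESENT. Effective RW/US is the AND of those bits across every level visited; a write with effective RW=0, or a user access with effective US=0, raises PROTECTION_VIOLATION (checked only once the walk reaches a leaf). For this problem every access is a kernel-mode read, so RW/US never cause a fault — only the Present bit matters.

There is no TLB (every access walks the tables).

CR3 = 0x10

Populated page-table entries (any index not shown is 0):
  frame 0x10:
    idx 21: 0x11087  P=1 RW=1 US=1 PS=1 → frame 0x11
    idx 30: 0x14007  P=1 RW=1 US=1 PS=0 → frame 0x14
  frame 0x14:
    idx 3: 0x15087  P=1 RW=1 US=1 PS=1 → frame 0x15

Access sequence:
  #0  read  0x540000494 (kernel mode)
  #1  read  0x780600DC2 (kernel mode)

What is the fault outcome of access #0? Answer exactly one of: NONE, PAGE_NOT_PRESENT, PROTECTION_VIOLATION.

Trace:
#0 VA=0x540000494 (r,kernel):
  [0] read 0x10 idx=21: raw=0x11087 flags P=1 W=1 U=1 S=1
  ✓ 0x11494 (huge @L0)  — 1 lookups
#1 VA=0x780600DC2 (r,kernel):
  [0] read 0x10 idx=30: raw=0x14007 flags P=1 W=1 U=1 S=0
  [1] read 0x14 idx=3: raw=0x15087 flags P=1 W=1 U=1 S=1
  ✓ 0x15DC2 (huge @L1)  — 2 lookups

Access #0 fault: NONE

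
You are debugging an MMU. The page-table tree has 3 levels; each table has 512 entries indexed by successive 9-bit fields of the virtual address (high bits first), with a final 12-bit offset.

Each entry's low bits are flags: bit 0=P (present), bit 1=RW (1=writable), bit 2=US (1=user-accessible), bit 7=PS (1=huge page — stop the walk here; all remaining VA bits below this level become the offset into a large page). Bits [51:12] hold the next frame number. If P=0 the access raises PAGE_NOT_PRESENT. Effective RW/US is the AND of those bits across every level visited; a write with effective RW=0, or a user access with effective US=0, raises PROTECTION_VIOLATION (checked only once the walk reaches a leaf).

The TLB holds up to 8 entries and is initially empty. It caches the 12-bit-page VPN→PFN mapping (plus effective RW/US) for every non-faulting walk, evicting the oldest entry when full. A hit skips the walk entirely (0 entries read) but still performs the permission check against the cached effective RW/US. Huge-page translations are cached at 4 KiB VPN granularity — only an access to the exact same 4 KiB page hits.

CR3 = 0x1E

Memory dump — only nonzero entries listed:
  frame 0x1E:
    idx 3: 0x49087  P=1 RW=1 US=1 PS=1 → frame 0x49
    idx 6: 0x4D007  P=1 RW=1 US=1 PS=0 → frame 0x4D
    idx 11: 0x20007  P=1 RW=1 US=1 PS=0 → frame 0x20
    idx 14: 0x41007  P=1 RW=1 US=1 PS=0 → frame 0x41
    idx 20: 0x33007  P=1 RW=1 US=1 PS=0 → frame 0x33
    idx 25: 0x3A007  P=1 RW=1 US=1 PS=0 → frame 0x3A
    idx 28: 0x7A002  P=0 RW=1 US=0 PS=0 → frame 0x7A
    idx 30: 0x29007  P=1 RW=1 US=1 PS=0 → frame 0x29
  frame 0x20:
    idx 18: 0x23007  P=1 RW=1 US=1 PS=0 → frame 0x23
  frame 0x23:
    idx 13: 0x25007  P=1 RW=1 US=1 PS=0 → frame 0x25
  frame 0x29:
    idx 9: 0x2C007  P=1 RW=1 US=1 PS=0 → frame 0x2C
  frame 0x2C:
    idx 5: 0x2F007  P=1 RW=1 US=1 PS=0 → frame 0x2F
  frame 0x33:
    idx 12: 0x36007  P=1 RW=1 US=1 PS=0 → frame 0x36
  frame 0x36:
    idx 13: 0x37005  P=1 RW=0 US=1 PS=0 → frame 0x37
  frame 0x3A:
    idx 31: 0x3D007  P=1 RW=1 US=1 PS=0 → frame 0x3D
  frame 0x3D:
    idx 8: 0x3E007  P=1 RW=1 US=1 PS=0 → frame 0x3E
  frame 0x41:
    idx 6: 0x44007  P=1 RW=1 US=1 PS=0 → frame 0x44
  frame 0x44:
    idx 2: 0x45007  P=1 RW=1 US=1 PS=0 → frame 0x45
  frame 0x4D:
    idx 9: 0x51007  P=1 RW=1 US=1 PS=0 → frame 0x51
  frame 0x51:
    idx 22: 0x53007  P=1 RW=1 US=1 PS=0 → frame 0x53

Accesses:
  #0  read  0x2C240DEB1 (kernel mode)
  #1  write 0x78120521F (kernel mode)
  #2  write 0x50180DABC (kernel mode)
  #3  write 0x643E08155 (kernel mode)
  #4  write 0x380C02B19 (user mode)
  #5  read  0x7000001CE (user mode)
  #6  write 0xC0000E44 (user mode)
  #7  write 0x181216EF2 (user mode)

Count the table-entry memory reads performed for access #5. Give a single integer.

Trace:
#0 VA=0x2C240DEB1 (r,kernel):
  L0: frame=0x1E idx=11 entry=0x20007 [P=1 RW=1 US=1 PS=0]
  L1: frame=0x20 idx=18 entry=0x23007 [P=1 RW=1 US=1 PS=0]
  L2: frame=0x23 idx=13 entry=0x25007 [P=1 RW=1 US=1 PS=0]
  ⇒ phys 0x25EB1  [3 reads]
#1 VA=0x78120521F (w,kernel):
  L0: frame=0x1E idx=30 entry=0x29007 [P=1 RW=1 US=1 PS=0]
  L1: frame=0x29 idx=9 entry=0x2C007 [P=1 RW=1 US=1 PS=0]
  L2: frame=0x2C idx=5 entry=0x2F007 [P=1 RW=1 US=1 PS=0]
  ⇒ phys 0x2F21F  [3 reads]
#2 VA=0x50180DABC (w,kernel):
  L0: frame=0x1E idx=20 entry=0x33007 [P=1 RW=1 US=1 PS=0]
  L1: frame=0x33 idx=12 entry=0x36007 [P=1 RW=1 US=1 PS=0]
  L2: frame=0x36 idx=13 entry=0x37005 [P=1 RW=0 US=1 PS=0]
  ✗ PROTECTION_VIOLATION  [3 reads]
#3 VA=0x643E08155 (w,kernel):
  L0: frame=0x1E idx=25 entry=0x3A007 [P=1 RW=1 US=1 PS=0]
  L1: frame=0x3A idx=31 entry=0x3D007 [P=1 RW=1 US=1 PS=0]
  L2: frame=0x3D idx=8 entry=0x3E007 [P=1 RW=1 US=1 PS=0]
  ⇒ phys 0x3E155  [3 reads]
#4 VA=0x380C02B19 (w,user):
  L0: frame=0x1E idx=14 entry=0x41007 [P=1 RW=1 US=1 PS=0]
  L1: frame=0x41 idx=6 entry=0x44007 [P=1 RW=1 US=1 PS=0]
  L2: frame=0x44 idx=2 entry=0x45007 [P=1 RW=1 US=1 PS=0]
  ⇒ phys 0x45B19  [3 reads]
#5 VA=0x7000001CE (r,user):
  L0: frame=0x1E idx=28 entry=0x7A002 [P=0 RW=1 US=0 PS=0]
  ✗ PAGE_NOT_PRESENT  [1 reads]
#6 VA=0xC0000E44 (w,user):
  L0: frame=0x1E idx=3 entry=0x49087 [P=1 RW=1 US=1 PS=1]
  ⇒ phys 0x49E44 (huge @L0)  [1 reads]
#7 VA=0x181216EF2 (w,user):
  L0: frame=0x1E idx=6 entry=0x4D007 [P=1 RW=1 US=1 PS=0]
  L1: frame=0x4D idx=9 entry=0x51007 [P=1 RW=1 US=1 PS=0]
  L2: frame=0x51 idx=22 entry=0x53007 [P=1 RW=1 US=1 PS=0]
  ⇒ phys 0x53EF2  [3 reads]

Entries read for #5: 1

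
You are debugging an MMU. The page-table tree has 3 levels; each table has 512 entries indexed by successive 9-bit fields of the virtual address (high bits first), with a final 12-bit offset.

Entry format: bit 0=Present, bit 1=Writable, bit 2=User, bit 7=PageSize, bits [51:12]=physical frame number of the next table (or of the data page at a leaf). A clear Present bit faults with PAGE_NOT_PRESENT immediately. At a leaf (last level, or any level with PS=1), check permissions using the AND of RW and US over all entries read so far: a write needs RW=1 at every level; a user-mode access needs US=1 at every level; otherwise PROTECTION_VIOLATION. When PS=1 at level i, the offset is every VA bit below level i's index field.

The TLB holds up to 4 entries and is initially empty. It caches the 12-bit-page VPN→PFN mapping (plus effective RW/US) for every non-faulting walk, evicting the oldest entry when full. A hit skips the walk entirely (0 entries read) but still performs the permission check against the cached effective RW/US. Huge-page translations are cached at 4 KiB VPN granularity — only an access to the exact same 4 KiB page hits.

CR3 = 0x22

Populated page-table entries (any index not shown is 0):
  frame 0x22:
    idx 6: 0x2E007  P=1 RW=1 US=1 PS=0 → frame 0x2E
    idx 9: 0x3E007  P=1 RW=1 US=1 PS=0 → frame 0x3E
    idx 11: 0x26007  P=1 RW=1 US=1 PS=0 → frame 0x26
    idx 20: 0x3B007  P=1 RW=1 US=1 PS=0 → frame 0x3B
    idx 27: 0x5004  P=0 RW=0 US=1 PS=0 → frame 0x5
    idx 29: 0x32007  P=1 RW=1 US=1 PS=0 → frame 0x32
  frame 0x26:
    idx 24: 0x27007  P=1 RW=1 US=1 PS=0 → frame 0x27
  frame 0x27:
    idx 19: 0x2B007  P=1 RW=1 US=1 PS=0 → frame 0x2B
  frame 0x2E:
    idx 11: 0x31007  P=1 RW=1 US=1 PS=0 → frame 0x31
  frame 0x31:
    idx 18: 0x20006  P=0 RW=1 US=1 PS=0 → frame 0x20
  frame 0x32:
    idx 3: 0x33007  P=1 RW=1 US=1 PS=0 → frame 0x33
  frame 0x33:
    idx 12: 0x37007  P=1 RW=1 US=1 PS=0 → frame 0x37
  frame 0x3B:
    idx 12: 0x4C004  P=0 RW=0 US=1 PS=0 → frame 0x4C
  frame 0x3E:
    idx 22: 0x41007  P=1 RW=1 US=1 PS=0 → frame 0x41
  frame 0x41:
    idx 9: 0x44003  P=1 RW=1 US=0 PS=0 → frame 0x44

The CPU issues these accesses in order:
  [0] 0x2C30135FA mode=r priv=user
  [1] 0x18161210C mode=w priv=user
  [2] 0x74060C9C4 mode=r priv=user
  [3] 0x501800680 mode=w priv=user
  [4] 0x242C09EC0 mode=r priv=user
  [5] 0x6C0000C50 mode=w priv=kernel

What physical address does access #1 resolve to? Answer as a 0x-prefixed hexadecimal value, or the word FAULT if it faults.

Walk each access:
#0 VA=0x2C30135FA (r,user):
  L0 @0x22[11] → 0x26007  P=1,RW=1,US=1,PS=0
  L1 @0x26[24] → 0x27007  P=1,RW=1,US=1,PS=0
  L2 @0x27[19] → 0x2B007  P=1,RW=1,US=1,PS=0
  → PA=0x2B5FA  (3 entries read)
#1 VA=0x18161210C (w,user):
  L0 @0x22[6] → 0x2E007  P=1,RW=1,US=1,PS=0
  L1 @0x2E[11] → 0x31007  P=1,RW=1,US=1,PS=0
  L2 @0x31[18] → 0x20006  P=0,RW=1,US=1,PS=0
  ✗ PAGE_NOT_PRESENT  [3 reads]
#2 VA=0x74060C9C4 (r,user):
  L0 @0x22[29] → 0x32007  P=1,RW=1,US=1,PS=0
  L1 @0x32[3] → 0x33007  P=1,RW=1,US=1,PS=0
  L2 @0x33[12] → 0x37007  P=1,RW=1,US=1,PS=0
  → PA=0x379C4  (3 entries read)
#3 VA=0x501800680 (w,user):
  L0 @0x22[20] → 0x3B007  P=1,RW=1,US=1,PS=0
  L1 @0x3B[12] → 0x4C004  P=0,RW=0,US=1,PS=0
  ✗ PAGE_NOT_PRESENT  [2 reads]
#4 VA=0x242C09EC0 (r,user):
  L0 @0x22[9] → 0x3E007  P=1,RW=1,US=1,PS=0
  L1 @0x3E[22] → 0x41007  P=1,RW=1,US=1,PS=0
  L2 @0x41[9] → 0x44003  P=1,RW=1,US=0,PS=0
  ✗ PROTECTION_VIOLATION  [3 reads]
#5 VA=0x6C0000C50 (w,kernel):
  L0 @0x22[27] → 0x5004  P=0,RW=0,US=1,PS=0
  ✗ PAGE_NOT_PRESENT  [1 reads]

Access #1 PA: FAULT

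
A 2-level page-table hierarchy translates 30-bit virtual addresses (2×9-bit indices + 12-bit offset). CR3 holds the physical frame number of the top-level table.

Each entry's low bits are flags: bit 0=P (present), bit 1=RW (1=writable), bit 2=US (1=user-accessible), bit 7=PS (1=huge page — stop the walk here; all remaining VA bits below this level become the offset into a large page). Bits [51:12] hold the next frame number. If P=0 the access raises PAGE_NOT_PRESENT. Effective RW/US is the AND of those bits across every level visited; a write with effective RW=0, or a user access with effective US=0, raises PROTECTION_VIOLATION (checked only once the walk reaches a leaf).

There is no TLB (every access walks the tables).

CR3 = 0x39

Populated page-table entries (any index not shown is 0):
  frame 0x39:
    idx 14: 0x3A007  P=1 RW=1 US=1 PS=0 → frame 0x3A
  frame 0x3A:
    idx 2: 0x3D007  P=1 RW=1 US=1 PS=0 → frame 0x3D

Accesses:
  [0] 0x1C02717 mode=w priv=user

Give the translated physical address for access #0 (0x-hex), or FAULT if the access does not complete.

Trace:
#0 VA=0x1C02717 (w,user):
  L0 @0x39[14] → 0x3A007  P=1,RW=1,US=1,PS=0
  L1 @0x3A[2] → 0x3D007  P=1,RW=1,US=1,PS=0
  ⇒ phys 0x3D717  [2 reads]

Access #0 PA: 0x3D717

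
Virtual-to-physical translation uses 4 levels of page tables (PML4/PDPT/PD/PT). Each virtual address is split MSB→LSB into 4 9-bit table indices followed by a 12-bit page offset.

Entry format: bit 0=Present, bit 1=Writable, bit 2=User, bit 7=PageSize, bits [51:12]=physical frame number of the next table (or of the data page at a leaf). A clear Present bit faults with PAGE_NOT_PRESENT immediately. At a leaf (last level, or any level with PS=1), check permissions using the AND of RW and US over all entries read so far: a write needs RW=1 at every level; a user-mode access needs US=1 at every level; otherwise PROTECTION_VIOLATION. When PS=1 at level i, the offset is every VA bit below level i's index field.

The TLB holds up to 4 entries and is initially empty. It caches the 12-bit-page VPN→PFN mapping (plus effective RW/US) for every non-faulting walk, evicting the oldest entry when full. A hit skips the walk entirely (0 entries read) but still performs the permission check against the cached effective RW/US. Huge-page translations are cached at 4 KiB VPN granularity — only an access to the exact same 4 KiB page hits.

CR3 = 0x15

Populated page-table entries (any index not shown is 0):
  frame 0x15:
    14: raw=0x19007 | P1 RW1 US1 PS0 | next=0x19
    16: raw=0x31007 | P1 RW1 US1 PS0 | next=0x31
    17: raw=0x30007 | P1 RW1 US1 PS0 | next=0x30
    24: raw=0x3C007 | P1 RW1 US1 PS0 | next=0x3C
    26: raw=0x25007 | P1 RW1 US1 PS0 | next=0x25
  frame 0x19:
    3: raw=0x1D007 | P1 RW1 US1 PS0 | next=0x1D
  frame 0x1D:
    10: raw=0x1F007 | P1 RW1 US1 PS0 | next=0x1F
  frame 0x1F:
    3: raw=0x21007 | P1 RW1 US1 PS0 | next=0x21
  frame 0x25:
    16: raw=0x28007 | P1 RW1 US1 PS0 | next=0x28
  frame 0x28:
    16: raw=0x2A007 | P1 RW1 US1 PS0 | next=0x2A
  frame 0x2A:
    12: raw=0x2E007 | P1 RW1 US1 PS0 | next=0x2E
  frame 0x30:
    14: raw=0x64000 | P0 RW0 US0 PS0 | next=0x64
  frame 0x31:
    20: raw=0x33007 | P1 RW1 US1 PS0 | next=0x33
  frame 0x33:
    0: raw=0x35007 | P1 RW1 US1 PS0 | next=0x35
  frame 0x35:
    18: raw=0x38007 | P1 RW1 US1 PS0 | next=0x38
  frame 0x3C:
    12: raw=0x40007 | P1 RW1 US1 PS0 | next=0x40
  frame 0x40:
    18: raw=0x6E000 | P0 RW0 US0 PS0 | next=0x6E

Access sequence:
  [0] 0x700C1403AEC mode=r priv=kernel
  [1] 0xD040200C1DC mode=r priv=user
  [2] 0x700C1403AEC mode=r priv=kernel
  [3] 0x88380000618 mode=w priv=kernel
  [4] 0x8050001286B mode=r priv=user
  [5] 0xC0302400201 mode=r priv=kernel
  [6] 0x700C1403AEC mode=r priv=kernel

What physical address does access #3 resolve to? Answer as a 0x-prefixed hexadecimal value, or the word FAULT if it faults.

Walk each access:
#0 VA=0x700C1403AEC (r,kernel):
  lvl0: tbl 0x15, slot 14 ⇒ 0x19007 (P1/RW1/US1/PS0)
  lvl1: tbl 0x19, slot 3 ⇒ 0x1D007 (P1/RW1/US1/PS0)
  lvl2: tbl 0x1D, slot 10 ⇒ 0x1F007 (P1/RW1/US1/PS0)
  lvl3: tbl 0x1F, slot 3 ⇒ 0x21007 (P1/RW1/US1/PS0)
  ⇒ phys 0x21AEC  [4 reads]
#1 VA=0xD040200C1DC (r,user):
  lvl0: tbl 0x15, slot 26 ⇒ 0x25007 (P1/RW1/US1/PS0)
  lvl1: tbl 0x25, slot 16 ⇒ 0x28007 (P1/RW1/US1/PS0)
  lvl2: tbl 0x28, slot 16 ⇒ 0x2A007 (P1/RW1/US1/PS0)
  lvl3: tbl 0x2A, slot 12 ⇒ 0x2E007 (P1/RW1/US1/PS0)
  ⇒ phys 0x2E1DC  [4 reads]
#2 VA=0x700C1403AEC (r,kernel):
  TLB hit vpn=0x700C1403 → PA=0x21AEC
#3 VA=0x88380000618 (w,kernel):
  lvl0: tbl 0x15, slot 17 ⇒ 0x30007 (P1/RW1/US1/PS0)
  lvl1: tbl 0x30, slot 14 ⇒ 0x64000 (P0/RW0/US0/PS0)
  ✗ PAGE_NOT_PRESENT  [2 reads]
#4 VA=0x8050001286B (r,user):
  lvl0: tbl 0x15, slot 16 ⇒ 0x31007 (P1/RW1/US1/PS0)
  lvl1: tbl 0x31, slot 20 ⇒ 0x33007 (P1/RW1/US1/PS0)
  lvl2: tbl 0x33, slot 0 ⇒ 0x35007 (P1/RW1/US1/PS0)
  lvl3: tbl 0x35, slot 18 ⇒ 0x38007 (P1/RW1/US1/PS0)
  ⇒ phys 0x3886B  [4 reads]
#5 VA=0xC0302400201 (r,kernel):
  lvl0: tbl 0x15, slot 24 ⇒ 0x3C007 (P1/RW1/US1/PS0)
  lvl1: tbl 0x3C, slot 12 ⇒ 0x40007 (P1/RW1/US1/PS0)
  lvl2: tbl 0x40, slot 18 ⇒ 0x6E000 (P0/RW0/US0/PS0)
  ✗ PAGE_NOT_PRESENT  [3 reads]
#6 VA=0x700C1403AEC (r,kernel):
  TLB hit vpn=0x700C1403 → PA=0x21AEC

Access #3 PA: FAULT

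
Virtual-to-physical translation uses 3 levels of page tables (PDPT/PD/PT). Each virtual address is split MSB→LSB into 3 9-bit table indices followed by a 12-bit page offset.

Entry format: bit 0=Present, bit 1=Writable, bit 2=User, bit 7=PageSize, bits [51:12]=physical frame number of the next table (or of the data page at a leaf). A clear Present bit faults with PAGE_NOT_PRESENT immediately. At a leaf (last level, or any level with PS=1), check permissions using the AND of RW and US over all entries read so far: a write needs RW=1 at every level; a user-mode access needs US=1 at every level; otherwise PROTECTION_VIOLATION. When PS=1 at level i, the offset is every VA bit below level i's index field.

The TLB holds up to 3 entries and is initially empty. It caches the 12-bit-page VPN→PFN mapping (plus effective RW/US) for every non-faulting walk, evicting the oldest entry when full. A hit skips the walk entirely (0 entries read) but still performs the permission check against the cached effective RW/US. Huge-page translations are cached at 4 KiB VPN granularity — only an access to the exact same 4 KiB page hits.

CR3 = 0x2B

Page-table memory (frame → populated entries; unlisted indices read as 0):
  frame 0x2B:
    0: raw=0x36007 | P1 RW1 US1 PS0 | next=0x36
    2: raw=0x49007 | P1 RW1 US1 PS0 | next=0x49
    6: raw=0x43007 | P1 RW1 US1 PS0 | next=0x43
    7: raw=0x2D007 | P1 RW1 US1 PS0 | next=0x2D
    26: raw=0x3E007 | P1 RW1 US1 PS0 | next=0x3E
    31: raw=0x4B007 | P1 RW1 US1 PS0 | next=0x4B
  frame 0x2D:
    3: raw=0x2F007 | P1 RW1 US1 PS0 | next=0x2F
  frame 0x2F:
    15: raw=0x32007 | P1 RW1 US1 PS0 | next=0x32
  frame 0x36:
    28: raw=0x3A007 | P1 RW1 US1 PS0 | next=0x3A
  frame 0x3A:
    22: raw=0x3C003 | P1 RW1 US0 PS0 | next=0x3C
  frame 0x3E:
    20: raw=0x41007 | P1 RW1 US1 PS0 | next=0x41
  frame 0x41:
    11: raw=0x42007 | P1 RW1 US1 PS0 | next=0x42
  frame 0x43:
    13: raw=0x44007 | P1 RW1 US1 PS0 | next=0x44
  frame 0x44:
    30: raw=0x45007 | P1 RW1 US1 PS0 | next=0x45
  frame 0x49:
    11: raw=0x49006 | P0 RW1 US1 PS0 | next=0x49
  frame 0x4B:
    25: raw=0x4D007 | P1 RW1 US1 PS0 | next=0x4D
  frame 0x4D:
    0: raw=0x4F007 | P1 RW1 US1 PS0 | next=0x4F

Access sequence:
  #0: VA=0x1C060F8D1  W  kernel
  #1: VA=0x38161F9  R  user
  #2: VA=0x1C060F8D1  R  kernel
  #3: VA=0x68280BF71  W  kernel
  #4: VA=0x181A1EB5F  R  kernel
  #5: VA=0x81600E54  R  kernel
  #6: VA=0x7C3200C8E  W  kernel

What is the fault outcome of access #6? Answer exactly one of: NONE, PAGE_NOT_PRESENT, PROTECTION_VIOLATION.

Trace:
#0 VA=0x1C060F8D1 (w,kernel):
  L0 @0x2B[7] → 0x2D007  P=1,RW=1,US=1,PS=0
  L1 @0x2D[3] → 0x2F007  P=1,RW=1,US=1,PS=0
  L2 @0x2F[15] → 0x32007  P=1,RW=1,US=1,PS=0
  ✓ 0x328D1  — 3 lookups
#1 VA=0x38161F9 (r,user):
  L0 @0x2B[0] → 0x36007  P=1,RW=1,US=1,PS=0
  L1 @0x36[28] → 0x3A007  P=1,RW=1,US=1,PS=0
  L2 @0x3A[22] → 0x3C003  P=1,RW=1,US=0,PS=0
  ✗ PROTECTION_VIOLATION  [3 reads]
#2 VA=0x1C060F8D1 (r,kernel):
  TLB hit vpn=0x1C060F → PA=0x328D1
#3 VA=0x68280BF71 (w,kernel):
  L0 @0x2B[26] → 0x3E007  P=1,RW=1,US=1,PS=0
  L1 @0x3E[20] → 0x41007  P=1,RW=1,US=1,PS=0
  L2 @0x41[11] → 0x42007  P=1,RW=1,US=1,PS=0
  ✓ 0x42F71  — 3 lookups
#4 VA=0x181A1EB5F (r,kernel):
  L0 @0x2B[6] → 0x43007  P=1,RW=1,US=1,PS=0
  L1 @0x43[13] → 0x44007  P=1,RW=1,US=1,PS=0
  L2 @0x44[30] → 0x45007  P=1,RW=1,US=1,PS=0
  ✓ 0x45B5F  — 3 lookups
#5 VA=0x81600E54 (r,kernel):
  L0 @0x2B[2] → 0x49007  P=1,RW=1,US=1,PS=0
  L1 @0x49[11] → 0x49006  P=0,RW=1,US=1,PS=0
  ✗ PAGE_NOT_PRESENT  [2 reads]
#6 VA=0x7C3200C8E (w,kernel):
  L0 @0x2B[31] → 0x4B007  P=1,RW=1,US=1,PS=0
  L1 @0x4B[25] → 0x4D007  P=1,RW=1,US=1,PS=0
  L2 @0x4D[0] → 0x4F007  P=1,RW=1,US=1,PS=0
  ✓ 0x4FC8E  — 3 lookups

Access #6 fault: NONE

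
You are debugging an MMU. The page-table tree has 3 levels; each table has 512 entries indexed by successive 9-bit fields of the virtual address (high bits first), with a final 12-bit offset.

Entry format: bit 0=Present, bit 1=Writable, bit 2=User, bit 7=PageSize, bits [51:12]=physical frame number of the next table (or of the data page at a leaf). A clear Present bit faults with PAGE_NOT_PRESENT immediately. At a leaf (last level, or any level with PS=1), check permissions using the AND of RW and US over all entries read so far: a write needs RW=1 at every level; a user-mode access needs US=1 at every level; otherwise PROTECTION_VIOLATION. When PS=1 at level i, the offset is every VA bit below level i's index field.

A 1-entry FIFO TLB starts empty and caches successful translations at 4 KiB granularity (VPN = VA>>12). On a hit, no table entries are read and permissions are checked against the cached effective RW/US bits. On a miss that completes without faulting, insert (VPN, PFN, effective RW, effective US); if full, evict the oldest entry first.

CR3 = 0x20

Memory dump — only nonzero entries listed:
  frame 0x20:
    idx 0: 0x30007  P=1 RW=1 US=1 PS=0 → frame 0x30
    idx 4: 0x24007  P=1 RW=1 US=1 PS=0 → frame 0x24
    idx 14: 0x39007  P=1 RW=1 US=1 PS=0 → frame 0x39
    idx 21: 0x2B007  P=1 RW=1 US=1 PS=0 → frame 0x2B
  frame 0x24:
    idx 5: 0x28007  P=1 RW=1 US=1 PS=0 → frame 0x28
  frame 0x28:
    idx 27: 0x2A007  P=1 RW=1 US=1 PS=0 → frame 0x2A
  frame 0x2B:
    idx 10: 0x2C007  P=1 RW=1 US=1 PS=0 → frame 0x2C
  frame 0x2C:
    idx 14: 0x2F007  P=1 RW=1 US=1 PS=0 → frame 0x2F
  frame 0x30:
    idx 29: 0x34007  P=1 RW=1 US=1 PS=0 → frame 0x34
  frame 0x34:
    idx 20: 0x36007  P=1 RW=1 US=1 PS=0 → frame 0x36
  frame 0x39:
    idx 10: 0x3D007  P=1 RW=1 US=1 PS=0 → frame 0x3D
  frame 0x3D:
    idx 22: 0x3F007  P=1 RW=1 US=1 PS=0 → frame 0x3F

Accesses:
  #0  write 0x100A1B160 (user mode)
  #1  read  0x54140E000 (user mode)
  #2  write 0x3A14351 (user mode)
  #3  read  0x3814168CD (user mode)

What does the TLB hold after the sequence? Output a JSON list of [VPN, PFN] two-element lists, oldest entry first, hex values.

Trace:
#0 VA=0x100A1B160 (w,user):
  [0] read 0x20 idx=4: raw=0x24007 flags P=1 W=1 U=1 S=0
  [1] read 0x24 idx=5: raw=0x28007 flags P=1 W=1 U=1 S=0
  [2] read 0x28 idx=27: raw=0x2A007 flags P=1 W=1 U=1 S=0
  ✓ 0x2A160  — 3 lookups
#1 VA=0x54140E000 (r,user):
  [0] read 0x20 idx=21: raw=0x2B007 flags P=1 W=1 U=1 S=0
  [1] read 0x2B idx=10: raw=0x2C007 flags P=1 W=1 U=1 S=0
  [2] read 0x2C idx=14: raw=0x2F007 flags P=1 W=1 U=1 S=0
  ✓ 0x2F000  — 3 lookups
#2 VA=0x3A14351 (w,user):
  [0] read 0x20 idx=0: raw=0x30007 flags P=1 W=1 U=1 S=0
  [1] read 0x30 idx=29: raw=0x34007 flags P=1 W=1 U=1 S=0
  [2] read 0x34 idx=20: raw=0x36007 flags P=1 W=1 U=1 S=0
  ✓ 0x36351  — 3 lookups
#3 VA=0x3814168CD (r,user):
  [0] read 0x20 idx=14: raw=0x39007 flags P=1 W=1 U=1 S=0
  [1] read 0x39 idx=10: raw=0x3D007 flags P=1 W=1 U=1 S=0
  [2] read 0x3D idx=22: raw=0x3F007 flags P=1 W=1 U=1 S=0
  ✓ 0x3F8CD  — 3 lookups

TLB: [["0x381416", "0x3F"]]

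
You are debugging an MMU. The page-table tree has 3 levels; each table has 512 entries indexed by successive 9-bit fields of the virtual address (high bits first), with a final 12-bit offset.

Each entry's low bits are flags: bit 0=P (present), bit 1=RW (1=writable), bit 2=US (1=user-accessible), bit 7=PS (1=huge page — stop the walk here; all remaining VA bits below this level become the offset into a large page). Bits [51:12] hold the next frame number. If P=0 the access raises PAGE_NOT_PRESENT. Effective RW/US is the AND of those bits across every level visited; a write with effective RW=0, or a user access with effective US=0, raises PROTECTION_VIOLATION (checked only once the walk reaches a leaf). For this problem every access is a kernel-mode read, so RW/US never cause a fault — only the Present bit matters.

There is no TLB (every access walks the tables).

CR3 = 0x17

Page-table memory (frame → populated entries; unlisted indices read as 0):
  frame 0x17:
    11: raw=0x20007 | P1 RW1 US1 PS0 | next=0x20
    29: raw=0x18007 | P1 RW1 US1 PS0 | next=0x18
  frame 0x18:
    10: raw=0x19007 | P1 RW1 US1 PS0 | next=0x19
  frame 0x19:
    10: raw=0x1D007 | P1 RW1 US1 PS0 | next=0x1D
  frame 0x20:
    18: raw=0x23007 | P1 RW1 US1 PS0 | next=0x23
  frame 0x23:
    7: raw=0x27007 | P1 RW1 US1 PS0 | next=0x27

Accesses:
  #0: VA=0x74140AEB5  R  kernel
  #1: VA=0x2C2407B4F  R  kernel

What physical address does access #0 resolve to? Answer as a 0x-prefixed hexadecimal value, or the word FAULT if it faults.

Walk each access:
#0 VA=0x74140AEB5 (r,kernel):
  L0: frame=0x17 idx=29 entry=0x18007 [P=1 RW=1 US=1 PS=0]
  L1: frame=0x18 idx=10 entry=0x19007 [P=1 RW=1 US=1 PS=0]
  L2: frame=0x19 idx=10 entry=0x1D007 [P=1 RW=1 US=1 PS=0]
  → PA=0x1DEB5  (3 entries read)
#1 VA=0x2C2407B4F (r,kernel):
  L0: frame=0x17 idx=11 entry=0x20007 [P=1 RW=1 US=1 PS=0]
  L1: frame=0x20 idx=18 entry=0x23007 [P=1 RW=1 US=1 PS=0]
  L2: frame=0x23 idx=7 entry=0x27007 [P=1 RW=1 US=1 PS=0]
  → PA=0x27B4F  (3 entries read)

Access #0 PA: 0x1DEB5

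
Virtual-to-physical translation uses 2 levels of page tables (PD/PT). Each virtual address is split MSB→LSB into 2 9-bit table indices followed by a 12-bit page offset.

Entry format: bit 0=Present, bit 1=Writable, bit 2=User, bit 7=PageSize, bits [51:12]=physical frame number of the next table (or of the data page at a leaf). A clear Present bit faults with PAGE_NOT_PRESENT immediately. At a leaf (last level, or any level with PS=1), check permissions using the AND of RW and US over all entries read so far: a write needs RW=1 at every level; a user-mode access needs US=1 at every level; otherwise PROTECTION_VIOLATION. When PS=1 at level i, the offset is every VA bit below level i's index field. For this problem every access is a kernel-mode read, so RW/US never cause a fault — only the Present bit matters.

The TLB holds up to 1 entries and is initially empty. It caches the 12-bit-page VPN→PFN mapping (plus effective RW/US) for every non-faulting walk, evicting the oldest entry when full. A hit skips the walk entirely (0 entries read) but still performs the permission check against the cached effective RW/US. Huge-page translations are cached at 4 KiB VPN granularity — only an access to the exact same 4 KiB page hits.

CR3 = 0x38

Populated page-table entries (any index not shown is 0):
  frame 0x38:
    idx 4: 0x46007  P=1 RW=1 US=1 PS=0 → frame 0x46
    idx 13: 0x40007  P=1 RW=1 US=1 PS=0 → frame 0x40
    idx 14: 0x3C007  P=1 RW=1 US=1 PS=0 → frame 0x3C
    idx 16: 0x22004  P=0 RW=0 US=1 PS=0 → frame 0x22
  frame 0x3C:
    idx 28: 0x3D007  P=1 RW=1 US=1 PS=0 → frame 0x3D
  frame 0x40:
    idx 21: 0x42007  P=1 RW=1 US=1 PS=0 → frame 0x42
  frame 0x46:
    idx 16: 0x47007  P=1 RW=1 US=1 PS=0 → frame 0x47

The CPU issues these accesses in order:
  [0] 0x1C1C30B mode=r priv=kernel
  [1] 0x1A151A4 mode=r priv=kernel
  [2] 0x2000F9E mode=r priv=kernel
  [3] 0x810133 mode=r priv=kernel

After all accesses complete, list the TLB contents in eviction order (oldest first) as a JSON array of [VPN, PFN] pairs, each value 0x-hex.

Per-access translation:
#0 VA=0x1C1C30B (r,kernel):
  [0] read 0x38 idx=14: raw=0x3C007 flags P=1 W=1 U=1 S=0
  [1] read 0x3C idx=28: raw=0x3D007 flags P=1 W=1 U=1 S=0
  ✓ 0x3D30B  — 2 lookups
#1 VA=0x1A151A4 (r,kernel):
  [0] read 0x38 idx=13: raw=0x40007 flags P=1 W=1 U=1 S=0
  [1] read 0x40 idx=21: raw=0x42007 flags P=1 W=1 U=1 S=0
  ✓ 0x421A4  — 2 lookups
#2 VA=0x2000F9E (r,kernel):
  [0] read 0x38 idx=16: raw=0x22004 flags P=0 W=0 U=1 S=0
  ⇒ fault: PAGE_NOT_PRESENT  — 1 lookups
#3 VA=0x810133 (r,kernel):
  [0] read 0x38 idx=4: raw=0x46007 flags P=1 W=1 U=1 S=0
  [1] read 0x46 idx=16: raw=0x47007 flags P=1 W=1 U=1 S=0
  ✓ 0x47133  — 2 lookups

TLB: [["0x810", "0x47"]]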